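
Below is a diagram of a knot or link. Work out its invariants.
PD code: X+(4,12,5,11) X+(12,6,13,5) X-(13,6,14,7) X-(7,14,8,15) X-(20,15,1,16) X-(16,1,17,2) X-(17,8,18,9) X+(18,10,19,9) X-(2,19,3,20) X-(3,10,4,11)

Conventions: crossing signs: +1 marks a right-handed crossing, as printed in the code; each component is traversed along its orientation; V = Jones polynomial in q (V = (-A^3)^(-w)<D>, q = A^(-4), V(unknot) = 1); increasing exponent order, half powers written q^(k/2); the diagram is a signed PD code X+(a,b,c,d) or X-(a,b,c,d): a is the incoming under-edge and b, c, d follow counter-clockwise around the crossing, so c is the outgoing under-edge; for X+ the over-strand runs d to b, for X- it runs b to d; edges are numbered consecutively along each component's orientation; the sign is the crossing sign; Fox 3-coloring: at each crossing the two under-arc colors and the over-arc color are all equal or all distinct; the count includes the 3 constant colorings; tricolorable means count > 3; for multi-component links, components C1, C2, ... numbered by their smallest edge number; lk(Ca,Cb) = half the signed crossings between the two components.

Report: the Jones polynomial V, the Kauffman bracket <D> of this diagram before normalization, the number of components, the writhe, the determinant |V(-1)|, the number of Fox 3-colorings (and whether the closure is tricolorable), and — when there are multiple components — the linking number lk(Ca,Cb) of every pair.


V = -q^-4 + q^-3 + q^-1
<D> = A^-8 + 1 - A^4 (w = -4)
1 component over 10 crossings, w = -4
9 Fox colorings among 3^10, |V(-1)| = 3: tricolorable
why: w = -4 shifts under R1 moves; the (-A^3)^(4) factor cancels that in V


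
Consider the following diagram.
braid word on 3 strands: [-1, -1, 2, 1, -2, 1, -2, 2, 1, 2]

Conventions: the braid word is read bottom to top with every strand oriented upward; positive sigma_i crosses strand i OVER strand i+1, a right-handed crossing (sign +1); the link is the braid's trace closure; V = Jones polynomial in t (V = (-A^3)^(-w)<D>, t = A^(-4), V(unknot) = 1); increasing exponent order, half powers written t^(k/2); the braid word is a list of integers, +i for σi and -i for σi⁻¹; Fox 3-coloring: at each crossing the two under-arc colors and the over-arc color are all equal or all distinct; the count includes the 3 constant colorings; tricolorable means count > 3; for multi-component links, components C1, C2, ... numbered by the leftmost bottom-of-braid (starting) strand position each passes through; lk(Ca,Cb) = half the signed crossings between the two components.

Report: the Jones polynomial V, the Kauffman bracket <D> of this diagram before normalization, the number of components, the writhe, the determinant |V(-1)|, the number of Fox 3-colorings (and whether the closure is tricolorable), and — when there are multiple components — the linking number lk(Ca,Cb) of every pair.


Jones polynomial: V(t) = -t^-1 + 2 - t + 2t^2 - t^3 + t^4 - t^5
<D> = -A^-14 + A^-10 - A^-6 + 2A^-2 - A^2 + 2A^6 - A^10; writhe +2
components 1, writhe +2 (10 crossings)
3-colorings: 9 of 3^10, det 9 — tricolorable
note: |V(-1)| = 9: so tricolorable, since 3 divides 9


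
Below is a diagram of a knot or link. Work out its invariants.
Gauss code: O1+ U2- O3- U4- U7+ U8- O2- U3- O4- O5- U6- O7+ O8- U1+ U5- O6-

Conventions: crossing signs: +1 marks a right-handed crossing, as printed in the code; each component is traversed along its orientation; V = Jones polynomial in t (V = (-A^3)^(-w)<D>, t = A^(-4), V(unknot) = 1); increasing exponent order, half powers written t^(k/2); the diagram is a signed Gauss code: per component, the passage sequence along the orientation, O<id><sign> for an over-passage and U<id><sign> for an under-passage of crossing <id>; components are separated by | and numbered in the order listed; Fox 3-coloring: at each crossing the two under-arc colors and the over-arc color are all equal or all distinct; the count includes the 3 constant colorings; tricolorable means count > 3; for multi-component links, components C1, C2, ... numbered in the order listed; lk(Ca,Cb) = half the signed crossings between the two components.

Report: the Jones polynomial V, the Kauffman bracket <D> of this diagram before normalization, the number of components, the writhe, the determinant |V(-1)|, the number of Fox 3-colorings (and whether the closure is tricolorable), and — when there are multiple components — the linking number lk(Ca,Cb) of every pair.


Jones polynomial: V(t) = -t^-4 + t^-3 + t^-1
<D> = A^-8 + 1 - A^4; writhe -4
components 1, writhe -4 (8 crossings)
3-colorings: 9 of 3^8, det 3 — tricolorable
note: w = -4 shifts under R1 moves; the (-A^3)^(4) factor cancels that in V


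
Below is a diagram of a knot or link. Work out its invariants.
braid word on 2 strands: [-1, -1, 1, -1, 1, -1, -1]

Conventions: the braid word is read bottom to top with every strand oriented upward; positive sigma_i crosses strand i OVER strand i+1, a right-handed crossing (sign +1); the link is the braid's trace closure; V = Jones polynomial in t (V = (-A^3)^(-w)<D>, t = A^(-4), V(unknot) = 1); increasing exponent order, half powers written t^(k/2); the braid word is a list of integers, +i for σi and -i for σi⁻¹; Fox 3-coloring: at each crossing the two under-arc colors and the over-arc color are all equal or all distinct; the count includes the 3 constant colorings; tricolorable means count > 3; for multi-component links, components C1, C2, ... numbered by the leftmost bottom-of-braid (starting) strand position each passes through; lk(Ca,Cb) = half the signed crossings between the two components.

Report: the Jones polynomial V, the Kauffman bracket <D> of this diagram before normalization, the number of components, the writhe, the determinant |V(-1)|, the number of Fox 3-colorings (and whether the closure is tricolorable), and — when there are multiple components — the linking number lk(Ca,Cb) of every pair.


V(t) = -t^-4 + t^-3 + t^-1
bracket: -A^-5 - A^3 + A^7, w = -3
1 component, writhe -3, over 7 crossings
det 3, colorings 9 of 3^7 — tricolorable
observation: the span of V is 3, forcing >= 3 crossings in any diagram


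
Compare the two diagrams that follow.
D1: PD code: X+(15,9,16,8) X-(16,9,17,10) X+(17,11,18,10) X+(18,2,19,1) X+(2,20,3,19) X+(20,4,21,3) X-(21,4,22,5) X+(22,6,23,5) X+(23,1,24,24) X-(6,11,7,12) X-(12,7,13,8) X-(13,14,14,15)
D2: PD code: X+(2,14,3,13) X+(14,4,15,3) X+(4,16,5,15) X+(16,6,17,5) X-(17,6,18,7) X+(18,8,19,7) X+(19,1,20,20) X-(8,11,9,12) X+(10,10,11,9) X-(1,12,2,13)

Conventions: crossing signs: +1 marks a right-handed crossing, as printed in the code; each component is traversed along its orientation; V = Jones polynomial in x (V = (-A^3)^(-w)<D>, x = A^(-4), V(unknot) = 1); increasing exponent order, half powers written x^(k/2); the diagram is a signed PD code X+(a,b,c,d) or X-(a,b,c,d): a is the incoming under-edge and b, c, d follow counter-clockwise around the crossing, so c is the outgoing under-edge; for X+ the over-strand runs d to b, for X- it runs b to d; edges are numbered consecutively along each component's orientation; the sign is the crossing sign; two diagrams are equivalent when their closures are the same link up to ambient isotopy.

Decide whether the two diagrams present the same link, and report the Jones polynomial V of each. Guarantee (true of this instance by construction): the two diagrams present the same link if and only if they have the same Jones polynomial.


equivalent: yes
V(D1) = x + x^3 - x^4  (w +2, c 12, <D> = -A^-10 + A^-6 + A^2)
D2 (bracket -A^-4 + 1 + A^8; 10 crossings at w = +4): V = x + x^3 - x^4
why: one V(x) for all 2 diagrams — one class (guaranteed)


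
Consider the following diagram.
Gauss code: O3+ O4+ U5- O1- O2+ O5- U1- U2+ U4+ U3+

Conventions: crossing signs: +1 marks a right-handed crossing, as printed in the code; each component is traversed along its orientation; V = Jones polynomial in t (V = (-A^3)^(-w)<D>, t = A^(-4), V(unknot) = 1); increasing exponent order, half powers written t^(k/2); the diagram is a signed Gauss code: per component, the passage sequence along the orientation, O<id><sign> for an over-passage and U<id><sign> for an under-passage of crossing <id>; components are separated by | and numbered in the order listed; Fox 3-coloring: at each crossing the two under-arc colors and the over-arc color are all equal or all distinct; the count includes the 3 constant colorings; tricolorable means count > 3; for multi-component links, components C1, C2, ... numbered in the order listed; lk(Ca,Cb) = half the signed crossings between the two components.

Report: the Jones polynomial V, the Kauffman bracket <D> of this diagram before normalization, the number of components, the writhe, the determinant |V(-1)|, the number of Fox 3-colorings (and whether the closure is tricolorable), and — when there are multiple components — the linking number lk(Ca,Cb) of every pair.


Jones polynomial: V(t) = 1
<D> = -A^3; writhe +1
components 1, writhe +1 (5 crossings)
3-colorings: 3 of 3^5, det 1 — not tricolorable
note: w = +1 shifts under R1 moves; the (-A^3)^(-1) factor cancels that in V


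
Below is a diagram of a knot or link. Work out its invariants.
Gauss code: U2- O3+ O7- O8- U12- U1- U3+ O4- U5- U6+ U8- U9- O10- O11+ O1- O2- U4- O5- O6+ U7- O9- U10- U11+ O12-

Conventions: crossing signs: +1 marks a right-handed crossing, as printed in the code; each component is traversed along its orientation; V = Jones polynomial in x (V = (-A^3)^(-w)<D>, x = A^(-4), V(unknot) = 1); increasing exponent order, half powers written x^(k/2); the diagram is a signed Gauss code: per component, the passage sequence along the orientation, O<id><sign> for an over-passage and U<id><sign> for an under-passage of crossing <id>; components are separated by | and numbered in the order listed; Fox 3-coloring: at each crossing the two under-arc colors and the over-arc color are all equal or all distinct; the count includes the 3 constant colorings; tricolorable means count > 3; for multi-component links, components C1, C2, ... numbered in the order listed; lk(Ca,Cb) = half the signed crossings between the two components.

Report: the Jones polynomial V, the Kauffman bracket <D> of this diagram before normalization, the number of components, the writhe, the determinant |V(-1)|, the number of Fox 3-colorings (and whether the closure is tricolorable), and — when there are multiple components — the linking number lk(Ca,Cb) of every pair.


V = -x^-7 + x^-6 - x^-5 + x^-4 + x^-2
<D> = A^-10 + A^-2 - A^2 + A^6 - A^10 (w = -6)
1 component over 12 crossings, w = -6
3 Fox colorings among 3^12, |V(-1)| = 5: not tricolorable
why: V spans 5 powers of x: at least 5 crossings in any diagram


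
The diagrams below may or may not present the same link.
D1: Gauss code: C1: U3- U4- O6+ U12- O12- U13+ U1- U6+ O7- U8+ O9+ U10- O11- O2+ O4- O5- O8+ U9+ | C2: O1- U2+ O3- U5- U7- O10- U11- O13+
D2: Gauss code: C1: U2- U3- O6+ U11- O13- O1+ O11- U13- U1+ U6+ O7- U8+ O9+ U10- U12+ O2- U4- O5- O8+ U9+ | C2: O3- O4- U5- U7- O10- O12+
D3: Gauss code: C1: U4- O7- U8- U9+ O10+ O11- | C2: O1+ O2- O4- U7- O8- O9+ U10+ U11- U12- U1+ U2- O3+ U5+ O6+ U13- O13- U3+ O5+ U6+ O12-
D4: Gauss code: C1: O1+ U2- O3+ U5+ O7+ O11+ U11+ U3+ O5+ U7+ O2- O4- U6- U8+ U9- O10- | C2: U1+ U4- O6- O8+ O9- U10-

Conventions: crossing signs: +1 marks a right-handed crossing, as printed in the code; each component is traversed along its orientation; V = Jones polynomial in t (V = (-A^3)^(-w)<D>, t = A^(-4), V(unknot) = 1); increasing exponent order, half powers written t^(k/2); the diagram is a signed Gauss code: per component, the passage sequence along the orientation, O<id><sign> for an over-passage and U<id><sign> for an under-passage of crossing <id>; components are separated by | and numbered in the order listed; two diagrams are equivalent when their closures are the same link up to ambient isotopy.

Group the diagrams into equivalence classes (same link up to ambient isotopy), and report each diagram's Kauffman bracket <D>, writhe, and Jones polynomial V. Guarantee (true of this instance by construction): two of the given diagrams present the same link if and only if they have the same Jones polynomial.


grouping into links: {D1, D2} | {D3, D4}
V(D1) = -t^(-9/2) - t^(-5/2) + t^(-3/2) - t^(-1/2)  (w -3, c 13, <D> = A^-7 - A^-3 + A + A^9)
V(D2) = -t^(-9/2) - t^(-5/2) + t^(-3/2) - t^(-1/2)  (w -3, c 13, <D> = A^-7 - A^-3 + A + A^9)
D3 (bracket -A^-17 + A^-13 - A^-9 + 2A^-5 + A^3; 13 crossings at w = -1): V = -t^(-3/2) - 2t^(1/2) + t^(3/2) - t^(5/2) + t^(7/2)
V(D4) = -t^(-3/2) - 2t^(1/2) + t^(3/2) - t^(5/2) + t^(7/2)  [11 crossings, <D> = -A^-11 + A^-7 - A^-3 + 2A + A^9, w = +1]
why: comparing 4 Jones polynomials yields 2 groups


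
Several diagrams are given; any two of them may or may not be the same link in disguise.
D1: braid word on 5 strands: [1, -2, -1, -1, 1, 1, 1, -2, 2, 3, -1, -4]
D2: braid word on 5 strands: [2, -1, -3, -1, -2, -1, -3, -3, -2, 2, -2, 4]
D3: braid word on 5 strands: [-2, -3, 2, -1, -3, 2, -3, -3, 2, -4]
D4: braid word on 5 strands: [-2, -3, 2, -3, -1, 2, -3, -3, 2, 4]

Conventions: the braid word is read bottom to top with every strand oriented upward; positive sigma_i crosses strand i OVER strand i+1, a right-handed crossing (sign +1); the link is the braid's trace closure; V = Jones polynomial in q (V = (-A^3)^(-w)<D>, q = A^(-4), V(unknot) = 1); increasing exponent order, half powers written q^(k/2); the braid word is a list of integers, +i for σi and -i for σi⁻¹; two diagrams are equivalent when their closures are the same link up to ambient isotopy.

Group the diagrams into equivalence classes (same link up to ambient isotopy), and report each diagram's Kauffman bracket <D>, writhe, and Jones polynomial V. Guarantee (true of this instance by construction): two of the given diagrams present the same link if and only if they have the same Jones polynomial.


equivalence classes: {D1} | {D2} | {D3, D4}
D1 (bracket 1; 12 crossings at w = 0): V = 1
D2 (bracket A^-10 + 2A^-2 - 2A^2 + A^6 - 2A^10 + A^14; 12 crossings at w = -6): V = q^-8 - 2q^-7 + q^-6 - 2q^-5 + 2q^-4 + q^-2
V(D3) = q^-5 - 2q^-4 + 2q^-3 - 2q^-2 + 2q^-1 - 1 + q  [10 crossings, <D> = A^-16 - A^-12 + 2A^-8 - 2A^-4 + 2 - 2A^4 + A^8, w = -4]
V(D4) = q^-5 - 2q^-4 + 2q^-3 - 2q^-2 + 2q^-1 - 1 + q  [10 crossings, <D> = A^-10 - A^-6 + 2A^-2 - 2A^2 + 2A^6 - 2A^10 + A^14, w = -2]
key observation: comparing 4 Jones polynomials yields 3 groups


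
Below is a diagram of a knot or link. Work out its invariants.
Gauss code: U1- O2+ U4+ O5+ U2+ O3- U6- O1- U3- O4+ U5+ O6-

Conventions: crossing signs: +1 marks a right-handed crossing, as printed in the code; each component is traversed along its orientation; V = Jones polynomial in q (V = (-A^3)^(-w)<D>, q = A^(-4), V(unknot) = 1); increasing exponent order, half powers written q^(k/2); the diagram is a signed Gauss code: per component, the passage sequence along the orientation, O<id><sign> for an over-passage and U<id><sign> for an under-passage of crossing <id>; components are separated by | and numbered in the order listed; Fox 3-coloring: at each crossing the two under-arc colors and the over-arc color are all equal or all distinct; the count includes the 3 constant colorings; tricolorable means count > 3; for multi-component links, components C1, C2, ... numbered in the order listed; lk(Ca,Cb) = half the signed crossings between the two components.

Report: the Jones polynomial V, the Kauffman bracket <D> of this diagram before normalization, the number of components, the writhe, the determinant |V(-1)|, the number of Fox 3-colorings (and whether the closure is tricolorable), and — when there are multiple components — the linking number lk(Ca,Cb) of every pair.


V = -q^-3 + 2q^-2 - 2q^-1 + 3 - 2q + 2q^2 - q^3
<D> = -A^-12 + 2A^-8 - 2A^-4 + 3 - 2A^4 + 2A^8 - A^12 (w = 0)
1 component over 6 crossings, w = 0
3 Fox colorings among 3^6, |V(-1)| = 13: not tricolorable
why: w = 0 shifts under R1 moves; the (-A^3)^(0) factor cancels that in V


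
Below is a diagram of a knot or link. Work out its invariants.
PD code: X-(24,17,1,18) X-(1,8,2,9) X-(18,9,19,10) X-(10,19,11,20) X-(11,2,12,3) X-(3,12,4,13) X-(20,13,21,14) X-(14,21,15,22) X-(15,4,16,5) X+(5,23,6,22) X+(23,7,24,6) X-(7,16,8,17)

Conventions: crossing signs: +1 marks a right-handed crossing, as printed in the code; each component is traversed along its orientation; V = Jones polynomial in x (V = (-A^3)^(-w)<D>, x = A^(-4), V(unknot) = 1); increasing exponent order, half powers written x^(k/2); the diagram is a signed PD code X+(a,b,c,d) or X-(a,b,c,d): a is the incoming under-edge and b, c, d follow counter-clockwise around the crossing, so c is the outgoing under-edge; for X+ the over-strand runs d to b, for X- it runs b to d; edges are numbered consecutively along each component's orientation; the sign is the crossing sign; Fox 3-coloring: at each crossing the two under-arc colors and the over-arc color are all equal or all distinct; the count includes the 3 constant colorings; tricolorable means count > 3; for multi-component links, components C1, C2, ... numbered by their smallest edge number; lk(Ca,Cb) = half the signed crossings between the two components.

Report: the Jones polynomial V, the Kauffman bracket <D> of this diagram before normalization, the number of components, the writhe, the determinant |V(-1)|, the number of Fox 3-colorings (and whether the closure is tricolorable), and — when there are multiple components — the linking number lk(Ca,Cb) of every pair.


Jones polynomial: V(x) = -x^-11 + x^-10 - x^-9 + x^-8 - x^-7 + x^-6 + x^-3
<D> = A^-12 + 1 - A^4 + A^8 - A^12 + A^16 - A^20; writhe -8
components 1, writhe -8 (12 crossings)
3-colorings: 3 of 3^12, det 5 — not tricolorable
note: w = -8 (over 12 crossings) is diagram-only; (-A^3)^(8) removes it from V


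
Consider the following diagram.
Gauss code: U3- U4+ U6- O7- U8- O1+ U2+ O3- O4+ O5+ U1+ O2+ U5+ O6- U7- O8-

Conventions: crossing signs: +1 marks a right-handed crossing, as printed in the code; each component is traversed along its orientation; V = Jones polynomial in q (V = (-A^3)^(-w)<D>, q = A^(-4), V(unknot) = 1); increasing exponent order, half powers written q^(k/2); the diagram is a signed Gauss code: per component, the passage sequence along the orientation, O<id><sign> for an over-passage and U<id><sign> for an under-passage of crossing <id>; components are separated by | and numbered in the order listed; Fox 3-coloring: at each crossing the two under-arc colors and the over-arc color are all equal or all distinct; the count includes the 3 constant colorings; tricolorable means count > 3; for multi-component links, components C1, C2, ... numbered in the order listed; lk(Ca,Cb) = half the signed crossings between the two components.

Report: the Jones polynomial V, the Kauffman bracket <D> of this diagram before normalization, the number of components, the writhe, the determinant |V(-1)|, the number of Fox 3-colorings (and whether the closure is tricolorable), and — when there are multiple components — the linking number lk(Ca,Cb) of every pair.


V(q) = -q^-3 + q^-2 - q^-1 + 3 - q + q^2 - q^3
bracket: -A^-12 + A^-8 - A^-4 + 3 - A^4 + A^8 - A^12, w = 0
1 component, writhe 0, over 8 crossings
det 9, colorings 27 of 3^8 — tricolorable
observation: the span of V is 6, forcing >= 6 crossings in any diagram


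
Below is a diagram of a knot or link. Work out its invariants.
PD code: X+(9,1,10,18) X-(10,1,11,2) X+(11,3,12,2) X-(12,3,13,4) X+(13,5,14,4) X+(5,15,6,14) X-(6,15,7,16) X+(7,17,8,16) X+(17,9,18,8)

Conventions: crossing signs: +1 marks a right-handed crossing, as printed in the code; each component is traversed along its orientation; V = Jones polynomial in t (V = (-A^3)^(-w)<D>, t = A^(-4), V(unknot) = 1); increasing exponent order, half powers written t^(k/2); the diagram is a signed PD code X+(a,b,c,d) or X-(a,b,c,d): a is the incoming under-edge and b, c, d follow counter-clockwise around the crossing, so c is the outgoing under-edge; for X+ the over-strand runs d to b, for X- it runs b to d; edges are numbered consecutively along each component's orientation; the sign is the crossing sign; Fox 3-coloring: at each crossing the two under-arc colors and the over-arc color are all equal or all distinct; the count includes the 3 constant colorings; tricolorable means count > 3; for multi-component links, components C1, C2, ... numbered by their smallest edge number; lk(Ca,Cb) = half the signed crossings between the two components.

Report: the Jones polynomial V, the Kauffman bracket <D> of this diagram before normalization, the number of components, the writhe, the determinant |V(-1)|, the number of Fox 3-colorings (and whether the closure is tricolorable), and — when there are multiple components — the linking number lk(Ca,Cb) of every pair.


Jones polynomial: V(t) = t + t^3 - t^4
<D> = A^-7 - A^-3 - A^5; writhe +3
components 1, writhe +3 (9 crossings)
3-colorings: 9 of 3^9, det 3 — tricolorable
note: w = +3 (over 9 crossings) is diagram-only; (-A^3)^(-3) removes it from V


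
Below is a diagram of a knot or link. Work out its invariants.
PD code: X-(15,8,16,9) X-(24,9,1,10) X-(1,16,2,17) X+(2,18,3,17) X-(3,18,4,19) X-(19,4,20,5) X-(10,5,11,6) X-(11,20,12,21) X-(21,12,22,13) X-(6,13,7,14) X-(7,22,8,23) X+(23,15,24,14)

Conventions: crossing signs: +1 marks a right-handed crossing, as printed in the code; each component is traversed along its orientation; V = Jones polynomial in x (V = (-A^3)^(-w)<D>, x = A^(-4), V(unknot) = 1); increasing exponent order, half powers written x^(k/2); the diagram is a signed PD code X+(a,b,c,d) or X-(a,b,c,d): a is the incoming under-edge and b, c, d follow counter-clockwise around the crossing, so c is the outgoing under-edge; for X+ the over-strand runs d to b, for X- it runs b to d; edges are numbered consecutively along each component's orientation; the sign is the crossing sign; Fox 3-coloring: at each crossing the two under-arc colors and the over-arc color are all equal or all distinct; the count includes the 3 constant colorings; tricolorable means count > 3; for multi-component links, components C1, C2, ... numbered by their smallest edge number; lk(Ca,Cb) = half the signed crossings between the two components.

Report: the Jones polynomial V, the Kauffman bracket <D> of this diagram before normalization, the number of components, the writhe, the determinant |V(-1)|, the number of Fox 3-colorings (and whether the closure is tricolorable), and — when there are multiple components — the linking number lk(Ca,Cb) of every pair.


V(x) = -x^-8 + x^-5 + x^-3
bracket: A^-12 + A^-4 - A^8, w = -8
1 component, writhe -8, over 12 crossings
det 3, colorings 9 of 3^12 — tricolorable
observation: det 3 = |V(-1)|; divisible by 3, so tricolorable


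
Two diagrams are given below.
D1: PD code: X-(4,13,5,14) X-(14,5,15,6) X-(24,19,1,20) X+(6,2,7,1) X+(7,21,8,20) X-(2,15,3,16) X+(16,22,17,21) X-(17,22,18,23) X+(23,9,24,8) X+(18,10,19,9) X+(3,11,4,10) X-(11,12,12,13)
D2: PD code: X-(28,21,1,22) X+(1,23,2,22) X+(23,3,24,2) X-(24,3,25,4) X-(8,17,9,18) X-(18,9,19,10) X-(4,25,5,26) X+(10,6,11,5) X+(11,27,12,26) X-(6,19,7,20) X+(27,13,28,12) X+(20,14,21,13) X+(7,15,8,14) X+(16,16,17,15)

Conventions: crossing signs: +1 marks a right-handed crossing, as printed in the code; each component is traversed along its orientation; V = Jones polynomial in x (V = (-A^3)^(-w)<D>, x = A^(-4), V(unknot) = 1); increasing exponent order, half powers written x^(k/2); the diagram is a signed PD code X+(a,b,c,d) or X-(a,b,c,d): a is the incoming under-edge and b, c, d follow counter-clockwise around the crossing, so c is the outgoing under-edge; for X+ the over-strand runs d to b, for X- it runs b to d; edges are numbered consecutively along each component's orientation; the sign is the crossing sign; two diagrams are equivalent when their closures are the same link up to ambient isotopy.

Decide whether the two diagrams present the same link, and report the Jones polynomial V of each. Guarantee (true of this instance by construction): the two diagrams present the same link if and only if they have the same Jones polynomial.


equivalent: yes
V(D1) = x^-2 - x^-1 + 2 - 2x + x^2 - x^3 + x^4  (w 0, c 12, <D> = A^-16 - A^-12 + A^-8 - 2A^-4 + 2 - A^4 + A^8)
V(D2) = x^-2 - x^-1 + 2 - 2x + x^2 - x^3 + x^4  [14 crossings, <D> = A^-10 - A^-6 + A^-2 - 2A^2 + 2A^6 - A^10 + A^14, w = +2]
key observation: one V(x) for all 2 diagrams — one class (guaranteed)


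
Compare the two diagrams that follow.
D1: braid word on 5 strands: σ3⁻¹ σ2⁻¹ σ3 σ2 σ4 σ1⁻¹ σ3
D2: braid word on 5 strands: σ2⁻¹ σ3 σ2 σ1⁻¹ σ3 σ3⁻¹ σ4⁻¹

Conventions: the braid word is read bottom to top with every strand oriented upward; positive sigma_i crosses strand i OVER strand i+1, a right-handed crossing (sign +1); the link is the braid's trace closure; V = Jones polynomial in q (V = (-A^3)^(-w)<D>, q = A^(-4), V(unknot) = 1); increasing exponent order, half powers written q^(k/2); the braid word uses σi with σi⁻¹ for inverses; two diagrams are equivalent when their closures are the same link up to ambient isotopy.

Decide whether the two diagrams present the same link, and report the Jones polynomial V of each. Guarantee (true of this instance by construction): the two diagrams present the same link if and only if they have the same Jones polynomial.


equivalent: yes
V(D1) = -q^(-1/2) - q^(1/2)  (w +1, c 7, <D> = A + A^5)
V(D2) = -q^(-1/2) - q^(1/2)  [7 crossings, <D> = A^-5 + A^-1, w = -1]
key observation: all 2 diagrams share one V(q), hence one class


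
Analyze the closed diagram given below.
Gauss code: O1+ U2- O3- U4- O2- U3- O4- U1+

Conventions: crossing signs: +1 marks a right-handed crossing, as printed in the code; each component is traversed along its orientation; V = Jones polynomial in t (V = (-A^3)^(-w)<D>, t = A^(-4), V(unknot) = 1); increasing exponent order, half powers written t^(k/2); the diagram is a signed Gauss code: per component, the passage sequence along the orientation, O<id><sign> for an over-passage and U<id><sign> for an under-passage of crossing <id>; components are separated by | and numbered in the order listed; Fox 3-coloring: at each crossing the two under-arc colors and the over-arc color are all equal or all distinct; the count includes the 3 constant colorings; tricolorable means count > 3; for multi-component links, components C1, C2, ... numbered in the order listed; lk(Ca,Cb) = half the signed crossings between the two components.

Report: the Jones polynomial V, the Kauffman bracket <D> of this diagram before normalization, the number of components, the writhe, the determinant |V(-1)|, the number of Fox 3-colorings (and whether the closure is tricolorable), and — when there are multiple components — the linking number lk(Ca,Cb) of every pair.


V(t) = -t^-4 + t^-3 + t^-1
bracket: A^-2 + A^6 - A^10, w = -2
1 component, writhe -2, over 4 crossings
det 3, colorings 9 of 3^4 — tricolorable
observation: the span of V is 3, forcing >= 3 crossings in any diagram


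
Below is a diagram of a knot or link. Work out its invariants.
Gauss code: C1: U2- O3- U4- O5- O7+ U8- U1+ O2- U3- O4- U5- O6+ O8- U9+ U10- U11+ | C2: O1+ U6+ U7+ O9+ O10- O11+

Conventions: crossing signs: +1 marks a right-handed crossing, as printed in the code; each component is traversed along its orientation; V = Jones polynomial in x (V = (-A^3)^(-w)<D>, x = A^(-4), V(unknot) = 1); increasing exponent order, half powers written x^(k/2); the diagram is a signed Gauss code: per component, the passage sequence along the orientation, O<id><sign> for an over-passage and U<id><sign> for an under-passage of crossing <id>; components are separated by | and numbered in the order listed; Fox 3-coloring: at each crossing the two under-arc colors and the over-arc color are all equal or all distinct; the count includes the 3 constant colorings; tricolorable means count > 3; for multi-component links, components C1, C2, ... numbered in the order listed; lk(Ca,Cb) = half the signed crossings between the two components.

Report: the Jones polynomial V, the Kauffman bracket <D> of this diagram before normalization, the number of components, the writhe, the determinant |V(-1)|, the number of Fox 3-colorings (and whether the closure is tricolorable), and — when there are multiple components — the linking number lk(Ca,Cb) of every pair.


Jones polynomial: V(x) = x^(-9/2) - x^(-3/2) - x^(1/2) - x^(5/2)
<D> = A^-13 + A^-5 + A^3 - A^15; writhe -1
components 2, writhe -1 (11 crossings)
linking number lk(C1,C2) = +2
3-colorings: 3 of 3^11, det 4 — not tricolorable
note: |V(-1)| = 4: so not tricolorable, since 3 does not divide 4


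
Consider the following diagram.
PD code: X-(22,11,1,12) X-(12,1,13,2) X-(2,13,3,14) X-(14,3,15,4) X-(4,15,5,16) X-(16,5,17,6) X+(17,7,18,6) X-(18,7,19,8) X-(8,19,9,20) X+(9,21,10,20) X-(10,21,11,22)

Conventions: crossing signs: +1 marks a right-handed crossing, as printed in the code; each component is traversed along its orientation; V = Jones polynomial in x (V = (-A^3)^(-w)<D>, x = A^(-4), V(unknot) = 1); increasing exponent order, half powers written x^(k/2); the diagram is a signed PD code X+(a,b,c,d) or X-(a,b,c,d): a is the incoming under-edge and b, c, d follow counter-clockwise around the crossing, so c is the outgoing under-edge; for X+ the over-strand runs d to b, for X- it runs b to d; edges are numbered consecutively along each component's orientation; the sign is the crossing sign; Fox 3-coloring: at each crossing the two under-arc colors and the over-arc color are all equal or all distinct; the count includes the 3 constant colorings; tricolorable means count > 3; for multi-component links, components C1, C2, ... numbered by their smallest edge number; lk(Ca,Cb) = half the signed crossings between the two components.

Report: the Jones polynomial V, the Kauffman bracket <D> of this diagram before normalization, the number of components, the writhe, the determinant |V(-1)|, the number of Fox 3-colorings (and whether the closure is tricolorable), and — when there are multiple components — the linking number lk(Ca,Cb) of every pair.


V(x) = -x^-10 + x^-9 - x^-8 + x^-7 - x^-6 + x^-5 + x^-3
bracket: -A^-9 - A^-1 + A^3 - A^7 + A^11 - A^15 + A^19, w = -7
1 component, writhe -7, over 11 crossings
det 7, colorings 3 of 3^11 — not tricolorable
observation: w = -7 shifts under R1 moves; the (-A^3)^(7) factor cancels that in V


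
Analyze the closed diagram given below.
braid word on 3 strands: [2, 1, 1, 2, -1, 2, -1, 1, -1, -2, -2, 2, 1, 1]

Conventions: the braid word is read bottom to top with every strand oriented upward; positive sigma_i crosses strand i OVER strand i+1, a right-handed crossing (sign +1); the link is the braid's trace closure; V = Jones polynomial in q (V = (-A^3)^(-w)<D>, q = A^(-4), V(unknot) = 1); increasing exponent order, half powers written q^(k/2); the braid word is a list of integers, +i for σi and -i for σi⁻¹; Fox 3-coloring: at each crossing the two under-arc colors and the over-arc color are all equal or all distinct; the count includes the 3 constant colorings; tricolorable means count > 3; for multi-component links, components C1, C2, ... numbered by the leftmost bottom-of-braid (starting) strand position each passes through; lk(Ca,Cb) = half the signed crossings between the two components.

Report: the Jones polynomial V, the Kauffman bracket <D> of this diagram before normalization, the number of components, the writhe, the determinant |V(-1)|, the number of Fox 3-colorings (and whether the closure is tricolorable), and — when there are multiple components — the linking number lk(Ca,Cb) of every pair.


V = q + q^3 - q^4
<D> = -A^-4 + 1 + A^8 (w = +4)
1 component over 14 crossings, w = +4
9 Fox colorings among 3^14, |V(-1)| = 3: tricolorable
why: the span of V is 3, forcing >= 3 crossings in any diagram


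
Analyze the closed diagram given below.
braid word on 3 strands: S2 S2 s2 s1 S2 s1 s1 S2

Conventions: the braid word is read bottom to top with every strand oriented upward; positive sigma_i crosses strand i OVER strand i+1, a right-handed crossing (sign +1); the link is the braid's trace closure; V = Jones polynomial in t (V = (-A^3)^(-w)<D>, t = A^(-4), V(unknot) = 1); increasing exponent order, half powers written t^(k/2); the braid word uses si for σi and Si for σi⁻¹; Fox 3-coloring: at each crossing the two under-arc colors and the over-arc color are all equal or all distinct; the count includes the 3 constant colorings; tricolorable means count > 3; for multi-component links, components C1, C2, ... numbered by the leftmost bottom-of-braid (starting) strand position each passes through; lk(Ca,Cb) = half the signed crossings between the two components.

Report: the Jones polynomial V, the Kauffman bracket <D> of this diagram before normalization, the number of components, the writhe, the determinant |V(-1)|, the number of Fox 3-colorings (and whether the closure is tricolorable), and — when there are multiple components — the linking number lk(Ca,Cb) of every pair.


Jones polynomial: V(t) = -t^-3 + 2t^-2 - 2t^-1 + 3 - 2t + 2t^2 - t^3
<D> = -A^-12 + 2A^-8 - 2A^-4 + 3 - 2A^4 + 2A^8 - A^12; writhe 0
components 1, writhe 0 (8 crossings)
3-colorings: 3 of 3^8, det 13 — not tricolorable
note: V spans 6 powers of t: at least 6 crossings in any diagram


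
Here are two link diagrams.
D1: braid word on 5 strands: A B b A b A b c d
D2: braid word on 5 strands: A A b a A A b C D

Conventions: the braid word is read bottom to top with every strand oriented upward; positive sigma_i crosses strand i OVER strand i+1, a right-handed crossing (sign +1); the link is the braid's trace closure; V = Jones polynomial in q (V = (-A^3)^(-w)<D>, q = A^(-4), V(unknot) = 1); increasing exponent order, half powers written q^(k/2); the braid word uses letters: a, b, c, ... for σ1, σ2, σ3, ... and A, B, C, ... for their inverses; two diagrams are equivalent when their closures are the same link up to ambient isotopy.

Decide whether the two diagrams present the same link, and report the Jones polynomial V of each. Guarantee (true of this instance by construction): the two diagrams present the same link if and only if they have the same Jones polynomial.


same link: yes
V(D1) = q^(-7/2) - 2q^(-5/2) + q^(-3/2) - 2q^(-1/2) + q^(1/2) - q^(3/2)  [9 crossings, <D> = A^-3 - A + 2A^5 - A^9 + 2A^13 - A^17, w = +1]
V(D2) = q^(-7/2) - 2q^(-5/2) + q^(-3/2) - 2q^(-1/2) + q^(1/2) - q^(3/2)  [9 crossings, <D> = A^-15 - A^-11 + 2A^-7 - A^-3 + 2A - A^5, w = -3]
insight: D2 (9 crossings) and D1 (9) are Markov-related braid presentations


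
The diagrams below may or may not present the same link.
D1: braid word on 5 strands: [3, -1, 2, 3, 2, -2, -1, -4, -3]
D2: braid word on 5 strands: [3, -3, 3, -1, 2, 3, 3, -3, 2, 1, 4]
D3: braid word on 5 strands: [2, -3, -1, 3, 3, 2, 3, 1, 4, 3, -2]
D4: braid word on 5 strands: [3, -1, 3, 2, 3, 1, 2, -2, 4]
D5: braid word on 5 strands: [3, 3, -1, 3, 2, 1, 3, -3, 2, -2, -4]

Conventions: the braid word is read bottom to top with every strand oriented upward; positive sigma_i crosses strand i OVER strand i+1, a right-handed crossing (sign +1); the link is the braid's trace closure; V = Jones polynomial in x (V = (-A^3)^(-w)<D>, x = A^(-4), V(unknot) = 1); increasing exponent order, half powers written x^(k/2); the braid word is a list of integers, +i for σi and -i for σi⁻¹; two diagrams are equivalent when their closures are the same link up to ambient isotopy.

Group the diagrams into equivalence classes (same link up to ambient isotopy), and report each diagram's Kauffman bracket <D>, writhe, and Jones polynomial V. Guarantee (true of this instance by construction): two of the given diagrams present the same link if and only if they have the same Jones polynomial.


equivalence classes: {D1} | {D2, D3, D4, D5}
D1 (bracket A^-1 + A^7; 9 crossings at w = -1): V = -x^(-5/2) - x^(-1/2)
D2 (bracket -A^-3 + A^5 + A^9 + A^13; 11 crossings at w = +5): V = -x^(1/2) - x^(3/2) - x^(5/2) + x^(9/2)
V(D3) = -x^(1/2) - x^(3/2) - x^(5/2) + x^(9/2)  (w +5, c 11, <D> = -A^-3 + A^5 + A^9 + A^13)
D4 (bracket -A^-3 + A^5 + A^9 + A^13; 9 crossings at w = +5): V = -x^(1/2) - x^(3/2) - x^(5/2) + x^(9/2)
D5 (bracket -A^-9 + A^-1 + A^3 + A^7; 11 crossings at w = +3): V = -x^(1/2) - x^(3/2) - x^(5/2) + x^(9/2)
key observation: comparing 5 Jones polynomials yields 2 groups


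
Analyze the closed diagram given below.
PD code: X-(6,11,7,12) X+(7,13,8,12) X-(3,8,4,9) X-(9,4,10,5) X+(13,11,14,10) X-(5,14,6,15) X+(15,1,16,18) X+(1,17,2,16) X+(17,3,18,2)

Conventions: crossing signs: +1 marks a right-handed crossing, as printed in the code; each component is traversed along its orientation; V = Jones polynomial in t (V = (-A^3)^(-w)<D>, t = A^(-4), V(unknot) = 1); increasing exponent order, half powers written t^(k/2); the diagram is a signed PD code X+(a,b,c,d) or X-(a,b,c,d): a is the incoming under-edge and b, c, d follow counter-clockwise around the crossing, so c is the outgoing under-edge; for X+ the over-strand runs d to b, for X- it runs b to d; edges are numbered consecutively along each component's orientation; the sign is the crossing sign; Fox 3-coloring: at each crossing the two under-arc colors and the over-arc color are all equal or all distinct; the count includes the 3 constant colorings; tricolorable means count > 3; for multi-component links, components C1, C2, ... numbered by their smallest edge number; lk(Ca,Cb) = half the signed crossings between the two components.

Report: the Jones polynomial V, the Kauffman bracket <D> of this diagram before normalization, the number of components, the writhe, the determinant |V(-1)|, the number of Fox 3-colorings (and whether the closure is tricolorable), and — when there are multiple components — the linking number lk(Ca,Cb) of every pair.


V = -t^-3 + t^-2 - t^-1 + 3 - t + t^2 - t^3
<D> = A^-9 - A^-5 + A^-1 - 3A^3 + A^7 - A^11 + A^15 (w = +1)
1 component over 9 crossings, w = +1
27 Fox colorings among 3^9, |V(-1)| = 9: tricolorable
why: w = +1 (over 9 crossings) is diagram-only; (-A^3)^(-1) removes it from V


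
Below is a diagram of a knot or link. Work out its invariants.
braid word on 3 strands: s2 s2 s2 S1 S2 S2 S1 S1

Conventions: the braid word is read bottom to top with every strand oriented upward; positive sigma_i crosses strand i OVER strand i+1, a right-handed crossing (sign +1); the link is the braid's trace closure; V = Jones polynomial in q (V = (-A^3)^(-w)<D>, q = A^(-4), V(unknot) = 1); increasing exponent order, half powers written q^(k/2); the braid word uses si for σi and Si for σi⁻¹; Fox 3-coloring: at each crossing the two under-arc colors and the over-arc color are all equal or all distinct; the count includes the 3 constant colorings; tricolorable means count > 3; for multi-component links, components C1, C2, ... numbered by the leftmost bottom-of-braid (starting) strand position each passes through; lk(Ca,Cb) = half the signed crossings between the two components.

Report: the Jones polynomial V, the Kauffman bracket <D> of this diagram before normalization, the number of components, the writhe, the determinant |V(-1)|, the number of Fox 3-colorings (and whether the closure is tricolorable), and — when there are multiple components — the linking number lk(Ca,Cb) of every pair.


Jones polynomial: V(q) = -q^-5 + q^-4 - q^-3 + 2q^-2 - q^-1 + 2 - q
<D> = -A^-10 + 2A^-6 - A^-2 + 2A^2 - A^6 + A^10 - A^14; writhe -2
components 1, writhe -2 (8 crossings)
3-colorings: 9 of 3^8, det 9 — tricolorable
note: w = -2 (over 8 crossings) is diagram-only; (-A^3)^(2) removes it from V


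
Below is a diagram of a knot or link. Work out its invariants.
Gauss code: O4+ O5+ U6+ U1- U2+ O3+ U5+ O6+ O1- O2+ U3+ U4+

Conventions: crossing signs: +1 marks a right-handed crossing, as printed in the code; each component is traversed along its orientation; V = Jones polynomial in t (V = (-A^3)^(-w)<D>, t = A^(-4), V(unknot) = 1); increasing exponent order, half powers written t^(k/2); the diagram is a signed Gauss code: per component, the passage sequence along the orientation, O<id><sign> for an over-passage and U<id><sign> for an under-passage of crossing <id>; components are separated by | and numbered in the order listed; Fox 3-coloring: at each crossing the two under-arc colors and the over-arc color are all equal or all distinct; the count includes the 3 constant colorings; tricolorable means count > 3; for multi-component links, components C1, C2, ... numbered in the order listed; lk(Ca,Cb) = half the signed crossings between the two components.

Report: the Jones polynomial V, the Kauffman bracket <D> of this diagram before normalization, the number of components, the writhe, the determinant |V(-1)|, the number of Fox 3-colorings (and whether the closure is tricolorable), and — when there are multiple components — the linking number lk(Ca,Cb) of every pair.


Jones polynomial: V(t) = t + t^3 - t^4
<D> = -A^-4 + 1 + A^8; writhe +4
components 1, writhe +4 (6 crossings)
3-colorings: 9 of 3^6, det 3 — tricolorable
note: det 3 = |V(-1)|; divisible by 3, so tricolorable
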